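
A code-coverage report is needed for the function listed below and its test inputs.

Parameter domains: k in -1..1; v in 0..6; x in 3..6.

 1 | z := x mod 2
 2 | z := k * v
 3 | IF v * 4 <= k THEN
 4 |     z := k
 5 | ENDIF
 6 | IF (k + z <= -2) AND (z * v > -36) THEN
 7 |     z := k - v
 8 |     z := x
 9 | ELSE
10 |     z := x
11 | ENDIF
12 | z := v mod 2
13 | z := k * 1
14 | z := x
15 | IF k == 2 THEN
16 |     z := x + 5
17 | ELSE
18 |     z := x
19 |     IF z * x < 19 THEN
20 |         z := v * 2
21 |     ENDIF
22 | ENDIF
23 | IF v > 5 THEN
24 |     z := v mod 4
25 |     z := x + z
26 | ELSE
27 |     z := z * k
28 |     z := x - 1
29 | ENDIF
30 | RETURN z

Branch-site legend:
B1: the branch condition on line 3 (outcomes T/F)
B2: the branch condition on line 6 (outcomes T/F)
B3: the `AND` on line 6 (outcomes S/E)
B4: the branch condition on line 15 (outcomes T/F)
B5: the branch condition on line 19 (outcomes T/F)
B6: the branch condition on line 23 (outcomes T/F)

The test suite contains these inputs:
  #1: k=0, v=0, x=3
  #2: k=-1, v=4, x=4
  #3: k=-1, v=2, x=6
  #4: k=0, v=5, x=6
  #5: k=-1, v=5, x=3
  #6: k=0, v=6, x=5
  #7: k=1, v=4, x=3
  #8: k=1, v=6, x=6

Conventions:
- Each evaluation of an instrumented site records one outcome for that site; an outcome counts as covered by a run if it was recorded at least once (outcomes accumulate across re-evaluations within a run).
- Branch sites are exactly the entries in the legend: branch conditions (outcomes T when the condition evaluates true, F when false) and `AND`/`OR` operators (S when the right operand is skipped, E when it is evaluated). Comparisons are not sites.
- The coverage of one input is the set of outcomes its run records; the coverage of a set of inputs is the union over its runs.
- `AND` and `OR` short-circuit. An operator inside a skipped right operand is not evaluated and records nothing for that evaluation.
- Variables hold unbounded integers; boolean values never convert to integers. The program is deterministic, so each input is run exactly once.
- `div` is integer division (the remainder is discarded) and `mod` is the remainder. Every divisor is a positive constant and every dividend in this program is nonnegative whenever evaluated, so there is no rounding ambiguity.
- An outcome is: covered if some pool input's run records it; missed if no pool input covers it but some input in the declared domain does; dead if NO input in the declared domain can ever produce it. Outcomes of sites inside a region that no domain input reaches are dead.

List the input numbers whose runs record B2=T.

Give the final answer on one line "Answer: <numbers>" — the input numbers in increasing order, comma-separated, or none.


input #1 (k=0, v=0, x=3): does not record B2=T
input #2 (k=-1, v=4, x=4): records B2=T
input #3 (k=-1, v=2, x=6): records B2=T
input #4 (k=0, v=5, x=6): does not record B2=T
input #5 (k=-1, v=5, x=3): records B2=T
input #6 (k=0, v=6, x=5): does not record B2=T
input #7 (k=1, v=4, x=3): does not record B2=T
input #8 (k=1, v=6, x=6): does not record B2=T
Answer: 2, 3, 5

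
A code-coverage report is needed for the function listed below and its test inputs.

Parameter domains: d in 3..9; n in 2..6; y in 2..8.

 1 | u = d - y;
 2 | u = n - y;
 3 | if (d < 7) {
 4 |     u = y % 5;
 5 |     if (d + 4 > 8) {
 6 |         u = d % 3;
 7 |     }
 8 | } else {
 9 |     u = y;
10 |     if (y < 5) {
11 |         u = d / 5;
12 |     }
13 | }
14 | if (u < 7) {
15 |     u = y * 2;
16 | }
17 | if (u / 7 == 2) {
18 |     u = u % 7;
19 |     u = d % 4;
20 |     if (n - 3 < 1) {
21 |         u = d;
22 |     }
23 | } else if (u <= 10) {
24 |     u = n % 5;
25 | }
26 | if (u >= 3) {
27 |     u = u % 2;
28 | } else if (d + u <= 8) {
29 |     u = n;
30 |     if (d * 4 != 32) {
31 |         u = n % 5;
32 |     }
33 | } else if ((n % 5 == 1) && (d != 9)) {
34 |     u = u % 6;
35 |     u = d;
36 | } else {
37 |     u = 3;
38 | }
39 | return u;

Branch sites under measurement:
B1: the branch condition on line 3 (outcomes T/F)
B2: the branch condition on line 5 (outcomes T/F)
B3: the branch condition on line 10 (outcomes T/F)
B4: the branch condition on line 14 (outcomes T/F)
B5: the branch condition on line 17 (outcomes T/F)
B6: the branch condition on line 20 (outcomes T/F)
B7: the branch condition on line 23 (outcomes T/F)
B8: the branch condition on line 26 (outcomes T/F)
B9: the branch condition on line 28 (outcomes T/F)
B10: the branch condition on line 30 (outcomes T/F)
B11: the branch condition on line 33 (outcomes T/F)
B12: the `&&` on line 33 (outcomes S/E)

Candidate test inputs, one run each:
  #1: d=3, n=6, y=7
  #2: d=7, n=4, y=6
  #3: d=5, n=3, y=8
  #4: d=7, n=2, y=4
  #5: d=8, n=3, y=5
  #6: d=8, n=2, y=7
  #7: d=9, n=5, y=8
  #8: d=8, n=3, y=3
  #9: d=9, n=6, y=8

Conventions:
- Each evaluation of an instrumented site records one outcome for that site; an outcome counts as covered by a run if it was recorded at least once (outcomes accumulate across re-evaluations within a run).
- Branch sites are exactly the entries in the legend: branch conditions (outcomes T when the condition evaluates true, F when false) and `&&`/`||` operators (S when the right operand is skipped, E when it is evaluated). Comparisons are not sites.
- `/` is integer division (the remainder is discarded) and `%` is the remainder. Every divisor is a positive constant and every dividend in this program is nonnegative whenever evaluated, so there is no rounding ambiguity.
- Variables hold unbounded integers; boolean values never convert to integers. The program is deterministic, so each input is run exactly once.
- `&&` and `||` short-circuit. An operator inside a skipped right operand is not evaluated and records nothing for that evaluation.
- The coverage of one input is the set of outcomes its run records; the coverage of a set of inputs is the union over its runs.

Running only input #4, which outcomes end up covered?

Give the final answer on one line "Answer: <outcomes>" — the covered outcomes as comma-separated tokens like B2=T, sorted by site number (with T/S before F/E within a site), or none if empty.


Running input #4 (d=7, n=2, y=4), event by event:
  B1->F, B3->T, B4->T, B5->F, B7->T, B8->F, B9->F, B12->S, B11->F
as a set, this run covers: B1=F, B3=T, B4=T, B5=F, B7=T, B8=F, B9=F, B11=F, B12=S
Answer: B1=F, B3=T, B4=T, B5=F, B7=T, B8=F, B9=F, B11=F, B12=S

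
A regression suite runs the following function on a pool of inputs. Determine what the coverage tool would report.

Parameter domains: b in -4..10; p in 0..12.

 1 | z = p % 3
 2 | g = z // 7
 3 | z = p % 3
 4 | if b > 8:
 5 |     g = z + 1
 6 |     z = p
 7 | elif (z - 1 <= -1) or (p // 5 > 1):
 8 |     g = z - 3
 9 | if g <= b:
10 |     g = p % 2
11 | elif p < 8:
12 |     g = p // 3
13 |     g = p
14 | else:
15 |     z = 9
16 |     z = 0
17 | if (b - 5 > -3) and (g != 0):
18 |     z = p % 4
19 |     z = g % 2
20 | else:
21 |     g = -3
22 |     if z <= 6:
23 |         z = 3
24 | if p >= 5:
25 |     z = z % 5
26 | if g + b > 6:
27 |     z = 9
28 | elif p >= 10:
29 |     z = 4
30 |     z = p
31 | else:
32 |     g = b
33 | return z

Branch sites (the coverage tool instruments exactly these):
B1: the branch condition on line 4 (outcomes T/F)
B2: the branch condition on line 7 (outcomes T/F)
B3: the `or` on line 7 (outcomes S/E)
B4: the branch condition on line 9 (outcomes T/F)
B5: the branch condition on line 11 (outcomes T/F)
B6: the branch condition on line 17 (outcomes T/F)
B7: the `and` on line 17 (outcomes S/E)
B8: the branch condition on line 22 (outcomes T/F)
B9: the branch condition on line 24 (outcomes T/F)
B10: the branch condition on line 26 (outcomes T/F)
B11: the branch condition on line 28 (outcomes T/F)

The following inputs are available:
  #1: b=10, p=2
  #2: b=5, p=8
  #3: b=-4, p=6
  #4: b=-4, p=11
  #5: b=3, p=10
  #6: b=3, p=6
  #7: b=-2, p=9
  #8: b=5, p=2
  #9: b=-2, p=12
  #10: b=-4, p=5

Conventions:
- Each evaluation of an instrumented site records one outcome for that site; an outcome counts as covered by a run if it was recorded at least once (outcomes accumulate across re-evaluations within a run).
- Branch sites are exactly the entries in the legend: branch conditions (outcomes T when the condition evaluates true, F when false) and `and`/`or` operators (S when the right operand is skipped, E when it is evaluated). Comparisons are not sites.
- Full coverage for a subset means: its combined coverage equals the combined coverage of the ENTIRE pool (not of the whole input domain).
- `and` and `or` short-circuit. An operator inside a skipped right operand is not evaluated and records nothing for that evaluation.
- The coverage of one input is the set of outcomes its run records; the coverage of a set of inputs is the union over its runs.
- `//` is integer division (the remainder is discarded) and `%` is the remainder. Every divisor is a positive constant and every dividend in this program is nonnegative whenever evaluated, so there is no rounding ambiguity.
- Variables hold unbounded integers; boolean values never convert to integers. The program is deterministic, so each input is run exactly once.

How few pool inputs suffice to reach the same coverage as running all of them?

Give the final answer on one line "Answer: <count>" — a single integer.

input #1 (b=10, p=2): events B1->T, B4->T, B7->E, B6->F, B8->T, B9->F, B10->T; covers B1=T, B4=T, B6=F, B7=E, B8=T, B9=F, B10=T
input #2 (b=5, p=8): events B1->F, B3->E, B2->F, B4->T, B7->E, B6->F, B8->T, B9->T, B10->F, B11->F; covers B1=F, B2=F, B3=E, B4=T, B6=F, B7=E, B8=T, B9=T, B10=F, B11=F
input #3 (b=-4, p=6): events B1->F, B3->S, B2->T, B4->F, B5->T, B7->S, B6->F, B8->T, B9->T, B10->F, B11->F; covers B1=F, B2=T, B3=S, B4=F, B5=T, B6=F, B7=S, B8=T, B9=T, B10=F, B11=F
input #4 (b=-4, p=11): events B1->F, B3->E, B2->T, B4->F, B5->F, B7->S, B6->F, B8->T, B9->T, B10->F, B11->T; covers B1=F, B2=T, B3=E, B4=F, B5=F, B6=F, B7=S, B8=T, B9=T, B10=F, B11=T
input #5 (b=3, p=10): events B1->F, B3->E, B2->T, B4->T, B7->E, B6->F, B8->T, B9->T, B10->F, B11->T; covers B1=F, B2=T, B3=E, B4=T, B6=F, B7=E, B8=T, B9=T, B10=F, B11=T
input #6 (b=3, p=6): events B1->F, B3->S, B2->T, B4->T, B7->E, B6->F, B8->T, B9->T, B10->F, B11->F; covers B1=F, B2=T, B3=S, B4=T, B6=F, B7=E, B8=T, B9=T, B10=F, B11=F
input #7 (b=-2, p=9): events B1->F, B3->S, B2->T, B4->T, B7->S, B6->F, B8->T, B9->T, B10->F, B11->F; covers B1=F, B2=T, B3=S, B4=T, B6=F, B7=S, B8=T, B9=T, B10=F, B11=F
input #8 (b=5, p=2): events B1->F, B3->E, B2->F, B4->T, B7->E, B6->F, B8->T, B9->F, B10->F, B11->F; covers B1=F, B2=F, B3=E, B4=T, B6=F, B7=E, B8=T, B9=F, B10=F, B11=F
input #9 (b=-2, p=12): events B1->F, B3->S, B2->T, B4->T, B7->S, B6->F, B8->T, B9->T, B10->F, B11->T; covers B1=F, B2=T, B3=S, B4=T, B6=F, B7=S, B8=T, B9=T, B10=F, B11=T
input #10 (b=-4, p=5): events B1->F, B3->E, B2->F, B4->F, B5->T, B7->S, B6->F, B8->T, B9->T, B10->F, B11->F; covers B1=F, B2=F, B3=E, B4=F, B5=T, B6=F, B7=S, B8=T, B9=T, B10=F, B11=F
the full pool covers 20 outcomes: B1=T, B1=F, B2=T, B2=F, B3=S, B3=E, B4=T, B4=F, B5=T, B5=F, B6=F, B7=S, B7=E, B8=T, B9=T, B9=F, B10=T, B10=F, B11=T, B11=F
checked all size-1 subsets: none covers 20 outcomes (max 11/20)
checked all size-2 subsets: none covers 20 outcomes (max 16/20)
checked all size-3 subsets: none covers 20 outcomes (max 19/20)
size 4: inputs {1, 2, 3, 4} cover all 20 outcomes, and no lexicographically smaller subset of this size does

Answer: 4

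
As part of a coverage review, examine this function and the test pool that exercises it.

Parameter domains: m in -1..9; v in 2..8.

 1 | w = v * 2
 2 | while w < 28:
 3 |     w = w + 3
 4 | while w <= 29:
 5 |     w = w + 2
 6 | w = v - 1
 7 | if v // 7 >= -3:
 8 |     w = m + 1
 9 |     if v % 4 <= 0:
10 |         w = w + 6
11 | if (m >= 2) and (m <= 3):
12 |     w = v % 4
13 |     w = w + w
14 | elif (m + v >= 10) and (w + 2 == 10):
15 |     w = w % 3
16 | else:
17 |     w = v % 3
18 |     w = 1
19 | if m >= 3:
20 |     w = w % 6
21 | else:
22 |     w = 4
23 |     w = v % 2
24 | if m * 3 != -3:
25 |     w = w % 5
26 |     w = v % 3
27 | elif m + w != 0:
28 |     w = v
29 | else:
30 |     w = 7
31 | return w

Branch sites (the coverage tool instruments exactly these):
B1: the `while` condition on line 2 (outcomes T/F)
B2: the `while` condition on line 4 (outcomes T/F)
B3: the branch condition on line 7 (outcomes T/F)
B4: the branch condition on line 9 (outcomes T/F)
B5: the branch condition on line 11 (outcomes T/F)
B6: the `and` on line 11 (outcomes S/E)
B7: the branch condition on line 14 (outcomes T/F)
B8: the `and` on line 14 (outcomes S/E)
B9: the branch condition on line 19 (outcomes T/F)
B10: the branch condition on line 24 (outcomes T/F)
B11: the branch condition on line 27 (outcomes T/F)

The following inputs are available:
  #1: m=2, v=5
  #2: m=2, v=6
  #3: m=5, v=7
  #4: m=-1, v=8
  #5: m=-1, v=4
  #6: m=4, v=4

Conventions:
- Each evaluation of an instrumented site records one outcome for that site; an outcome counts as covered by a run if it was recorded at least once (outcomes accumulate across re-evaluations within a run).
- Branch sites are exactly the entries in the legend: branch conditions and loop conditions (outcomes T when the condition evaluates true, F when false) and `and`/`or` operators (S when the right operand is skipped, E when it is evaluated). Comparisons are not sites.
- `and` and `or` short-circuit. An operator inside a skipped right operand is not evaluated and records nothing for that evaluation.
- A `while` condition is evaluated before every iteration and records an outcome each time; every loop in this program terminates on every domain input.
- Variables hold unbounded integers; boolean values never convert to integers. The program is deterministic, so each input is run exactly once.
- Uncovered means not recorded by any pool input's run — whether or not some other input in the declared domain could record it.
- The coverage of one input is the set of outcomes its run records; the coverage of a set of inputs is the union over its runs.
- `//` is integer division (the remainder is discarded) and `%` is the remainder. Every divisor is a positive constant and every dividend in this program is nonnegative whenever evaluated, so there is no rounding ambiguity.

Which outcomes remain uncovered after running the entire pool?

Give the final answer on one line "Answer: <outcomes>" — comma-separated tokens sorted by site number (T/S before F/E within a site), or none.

input #1 (m=2, v=5): events B1->T, B1->T, B1->T, B1->T, B1->T, B1->T, B1->F, B2->T, B2->F, B3->T, B4->F, B6->E, B5->T, B9->F, ...; covers B1=T, B1=F, B2=T, B2=F, B3=T, B4=F, B5=T, B6=E, B9=F, B10=T
input #2 (m=2, v=6): events B1->T, B1->T, B1->T, B1->T, B1->T, B1->T, B1->F, B2->F, B3->T, B4->F, B6->E, B5->T, B9->F, B10->T; covers B1=T, B1=F, B2=F, B3=T, B4=F, B5=T, B6=E, B9=F, B10=T
input #3 (m=5, v=7): events B1->T, B1->T, B1->T, B1->T, B1->T, B1->F, B2->T, B2->F, B3->T, B4->F, B6->E, B5->F, B8->E, B7->F, ...; covers B1=T, B1=F, B2=T, B2=F, B3=T, B4=F, B5=F, B6=E, B7=F, B8=E, B9=T, B10=T
input #4 (m=-1, v=8): events B1->T, B1->T, B1->T, B1->T, B1->F, B2->T, B2->F, B3->T, B4->T, B6->S, B5->F, B8->S, B7->F, B9->F, ...; covers B1=T, B1=F, B2=T, B2=F, B3=T, B4=T, B5=F, B6=S, B7=F, B8=S, B9=F, B10=F, B11=T
input #5 (m=-1, v=4): events B1->T, B1->T, B1->T, B1->T, B1->T, B1->T, B1->T, B1->F, B2->T, B2->F, B3->T, B4->T, B6->S, B5->F, ...; covers B1=T, B1=F, B2=T, B2=F, B3=T, B4=T, B5=F, B6=S, B7=F, B8=S, B9=F, B10=F, B11=T
input #6 (m=4, v=4): events B1->T, B1->T, B1->T, B1->T, B1->T, B1->T, B1->T, B1->F, B2->T, B2->F, B3->T, B4->T, B6->E, B5->F, ...; covers B1=T, B1=F, B2=T, B2=F, B3=T, B4=T, B5=F, B6=E, B7=F, B8=S, B9=T, B10=T
union over the pool: B1=T, B1=F, B2=T, B2=F, B3=T, B4=T, B4=F, B5=T, B5=F, B6=S, B6=E, B7=F, B8=S, B8=E, B9=T, B9=F, B10=T, B10=F, B11=T
uncovered (3 of 22): B3=F, B7=T, B11=F

Answer: B3=F, B7=T, B11=F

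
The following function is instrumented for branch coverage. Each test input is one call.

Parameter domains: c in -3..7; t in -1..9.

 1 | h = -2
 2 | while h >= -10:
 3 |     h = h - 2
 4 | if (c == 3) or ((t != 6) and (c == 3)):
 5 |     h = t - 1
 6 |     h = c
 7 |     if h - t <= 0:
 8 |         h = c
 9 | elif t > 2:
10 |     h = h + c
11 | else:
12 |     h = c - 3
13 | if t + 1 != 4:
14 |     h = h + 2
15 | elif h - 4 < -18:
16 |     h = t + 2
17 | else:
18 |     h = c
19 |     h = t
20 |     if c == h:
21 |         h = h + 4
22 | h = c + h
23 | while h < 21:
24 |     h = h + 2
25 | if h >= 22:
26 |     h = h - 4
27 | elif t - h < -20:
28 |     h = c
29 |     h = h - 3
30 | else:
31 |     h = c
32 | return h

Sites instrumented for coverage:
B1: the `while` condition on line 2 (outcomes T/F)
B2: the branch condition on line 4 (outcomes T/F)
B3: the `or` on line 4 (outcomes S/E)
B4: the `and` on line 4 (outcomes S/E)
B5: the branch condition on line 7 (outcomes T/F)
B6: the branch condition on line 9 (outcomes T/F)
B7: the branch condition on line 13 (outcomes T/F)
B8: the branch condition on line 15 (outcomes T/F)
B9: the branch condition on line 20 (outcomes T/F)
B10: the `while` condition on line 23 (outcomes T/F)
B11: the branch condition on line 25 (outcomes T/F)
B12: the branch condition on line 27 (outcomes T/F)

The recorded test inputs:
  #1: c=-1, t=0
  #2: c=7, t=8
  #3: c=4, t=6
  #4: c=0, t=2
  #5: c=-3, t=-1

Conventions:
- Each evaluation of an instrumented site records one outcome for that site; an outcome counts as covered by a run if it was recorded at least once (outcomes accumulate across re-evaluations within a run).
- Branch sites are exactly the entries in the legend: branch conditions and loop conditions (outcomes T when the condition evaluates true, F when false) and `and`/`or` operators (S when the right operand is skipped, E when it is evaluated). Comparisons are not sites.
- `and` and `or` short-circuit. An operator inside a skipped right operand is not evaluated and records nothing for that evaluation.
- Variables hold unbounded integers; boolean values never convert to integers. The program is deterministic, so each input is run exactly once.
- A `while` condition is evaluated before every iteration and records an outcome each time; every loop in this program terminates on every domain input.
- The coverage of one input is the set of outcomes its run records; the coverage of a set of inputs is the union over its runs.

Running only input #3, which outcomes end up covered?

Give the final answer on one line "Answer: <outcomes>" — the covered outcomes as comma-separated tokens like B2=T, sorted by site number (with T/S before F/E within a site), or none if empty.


Event log for input #3 (c=4, t=6):
  B1->T, B1->T, B1->T, B1->T, B1->T, B1->F, B3->E, B4->S, B2->F, B6->T
  B7->T, B10->T, B10->T, B10->T, B10->T, B10->T, B10->T, B10->T, B10->T, B10->T
  B10->T, B10->T, B10->T, B10->F, B11->T
deduplicating events, the covered set is: B1=T, B1=F, B2=F, B3=E, B4=S, B6=T, B7=T, B10=T, B10=F, B11=T
Answer: B1=T, B1=F, B2=F, B3=E, B4=S, B6=T, B7=T, B10=T, B10=F, B11=T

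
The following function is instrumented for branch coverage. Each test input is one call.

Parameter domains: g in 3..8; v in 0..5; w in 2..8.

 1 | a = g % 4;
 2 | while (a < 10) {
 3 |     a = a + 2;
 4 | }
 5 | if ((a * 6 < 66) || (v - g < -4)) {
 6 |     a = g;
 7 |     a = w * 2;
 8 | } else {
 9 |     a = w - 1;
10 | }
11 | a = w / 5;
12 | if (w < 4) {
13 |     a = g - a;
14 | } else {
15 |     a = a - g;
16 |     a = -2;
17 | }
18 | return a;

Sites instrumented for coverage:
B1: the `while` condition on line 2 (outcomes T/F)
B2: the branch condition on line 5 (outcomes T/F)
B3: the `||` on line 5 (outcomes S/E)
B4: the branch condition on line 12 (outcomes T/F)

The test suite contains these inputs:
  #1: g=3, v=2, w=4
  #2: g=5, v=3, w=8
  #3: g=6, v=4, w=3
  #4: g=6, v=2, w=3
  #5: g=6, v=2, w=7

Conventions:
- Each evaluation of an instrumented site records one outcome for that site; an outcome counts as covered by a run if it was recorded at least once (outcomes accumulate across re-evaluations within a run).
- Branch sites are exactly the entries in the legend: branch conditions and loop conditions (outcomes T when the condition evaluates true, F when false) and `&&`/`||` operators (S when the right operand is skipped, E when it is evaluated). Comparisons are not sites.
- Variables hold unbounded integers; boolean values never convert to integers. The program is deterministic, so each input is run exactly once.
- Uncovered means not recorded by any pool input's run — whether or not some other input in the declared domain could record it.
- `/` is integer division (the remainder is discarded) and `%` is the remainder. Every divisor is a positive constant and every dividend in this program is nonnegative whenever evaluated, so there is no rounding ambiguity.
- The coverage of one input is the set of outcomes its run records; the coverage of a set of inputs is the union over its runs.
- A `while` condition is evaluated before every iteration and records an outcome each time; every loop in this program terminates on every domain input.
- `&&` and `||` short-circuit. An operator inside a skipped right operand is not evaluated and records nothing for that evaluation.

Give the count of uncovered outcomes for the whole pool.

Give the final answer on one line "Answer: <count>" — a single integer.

#1 (g=3, v=2, w=4) -> B1->T, B1->T, B1->T, B1->T, B1->F, B3->E, B2->F, B4->F; covered: B1=T, B1=F, B2=F, B3=E, B4=F
#2 (g=5, v=3, w=8) -> B1->T, B1->T, B1->T, B1->T, B1->T, B1->F, B3->E, B2->F, B4->F; covered: B1=T, B1=F, B2=F, B3=E, B4=F
#3 (g=6, v=4, w=3) -> B1->T, B1->T, B1->T, B1->T, B1->F, B3->S, B2->T, B4->T; covered: B1=T, B1=F, B2=T, B3=S, B4=T
#4 (g=6, v=2, w=3) -> B1->T, B1->T, B1->T, B1->T, B1->F, B3->S, B2->T, B4->T; covered: B1=T, B1=F, B2=T, B3=S, B4=T
#5 (g=6, v=2, w=7) -> B1->T, B1->T, B1->T, B1->T, B1->F, B3->S, B2->T, B4->F; covered: B1=T, B1=F, B2=T, B3=S, B4=F
union over the pool: B1=T, B1=F, B2=T, B2=F, B3=S, B3=E, B4=T, B4=F
uncovered (0 of 8): none

Answer: 0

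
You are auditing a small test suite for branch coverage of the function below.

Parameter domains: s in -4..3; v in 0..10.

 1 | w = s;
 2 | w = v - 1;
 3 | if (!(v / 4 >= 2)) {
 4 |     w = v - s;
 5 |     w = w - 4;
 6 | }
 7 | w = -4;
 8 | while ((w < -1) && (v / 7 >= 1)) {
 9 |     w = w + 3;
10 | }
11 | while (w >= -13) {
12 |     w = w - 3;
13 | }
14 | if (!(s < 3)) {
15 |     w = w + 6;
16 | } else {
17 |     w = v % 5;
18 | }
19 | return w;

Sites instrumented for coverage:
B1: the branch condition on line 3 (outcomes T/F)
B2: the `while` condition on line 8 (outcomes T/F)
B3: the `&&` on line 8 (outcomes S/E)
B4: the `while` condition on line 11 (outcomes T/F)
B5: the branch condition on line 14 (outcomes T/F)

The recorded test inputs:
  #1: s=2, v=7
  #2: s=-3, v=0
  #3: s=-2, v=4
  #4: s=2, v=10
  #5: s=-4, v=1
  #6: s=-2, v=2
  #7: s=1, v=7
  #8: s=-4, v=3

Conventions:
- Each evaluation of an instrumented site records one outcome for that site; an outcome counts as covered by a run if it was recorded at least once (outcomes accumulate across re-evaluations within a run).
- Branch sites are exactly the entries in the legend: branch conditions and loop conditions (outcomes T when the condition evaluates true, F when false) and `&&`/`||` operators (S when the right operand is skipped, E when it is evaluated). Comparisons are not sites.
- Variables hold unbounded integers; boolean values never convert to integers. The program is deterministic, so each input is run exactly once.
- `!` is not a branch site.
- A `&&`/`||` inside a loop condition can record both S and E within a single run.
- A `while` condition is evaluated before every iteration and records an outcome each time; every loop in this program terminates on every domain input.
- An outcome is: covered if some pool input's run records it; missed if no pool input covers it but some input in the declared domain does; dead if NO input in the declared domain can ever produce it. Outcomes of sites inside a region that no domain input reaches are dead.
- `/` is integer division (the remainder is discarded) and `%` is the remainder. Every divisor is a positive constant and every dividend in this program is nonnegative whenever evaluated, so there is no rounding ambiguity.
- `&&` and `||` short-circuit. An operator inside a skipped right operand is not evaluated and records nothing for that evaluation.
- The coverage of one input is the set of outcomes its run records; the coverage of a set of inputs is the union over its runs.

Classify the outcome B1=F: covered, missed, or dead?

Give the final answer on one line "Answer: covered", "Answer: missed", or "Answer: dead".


B1=F is recorded by pool input(s) 4 -> covered
Answer: covered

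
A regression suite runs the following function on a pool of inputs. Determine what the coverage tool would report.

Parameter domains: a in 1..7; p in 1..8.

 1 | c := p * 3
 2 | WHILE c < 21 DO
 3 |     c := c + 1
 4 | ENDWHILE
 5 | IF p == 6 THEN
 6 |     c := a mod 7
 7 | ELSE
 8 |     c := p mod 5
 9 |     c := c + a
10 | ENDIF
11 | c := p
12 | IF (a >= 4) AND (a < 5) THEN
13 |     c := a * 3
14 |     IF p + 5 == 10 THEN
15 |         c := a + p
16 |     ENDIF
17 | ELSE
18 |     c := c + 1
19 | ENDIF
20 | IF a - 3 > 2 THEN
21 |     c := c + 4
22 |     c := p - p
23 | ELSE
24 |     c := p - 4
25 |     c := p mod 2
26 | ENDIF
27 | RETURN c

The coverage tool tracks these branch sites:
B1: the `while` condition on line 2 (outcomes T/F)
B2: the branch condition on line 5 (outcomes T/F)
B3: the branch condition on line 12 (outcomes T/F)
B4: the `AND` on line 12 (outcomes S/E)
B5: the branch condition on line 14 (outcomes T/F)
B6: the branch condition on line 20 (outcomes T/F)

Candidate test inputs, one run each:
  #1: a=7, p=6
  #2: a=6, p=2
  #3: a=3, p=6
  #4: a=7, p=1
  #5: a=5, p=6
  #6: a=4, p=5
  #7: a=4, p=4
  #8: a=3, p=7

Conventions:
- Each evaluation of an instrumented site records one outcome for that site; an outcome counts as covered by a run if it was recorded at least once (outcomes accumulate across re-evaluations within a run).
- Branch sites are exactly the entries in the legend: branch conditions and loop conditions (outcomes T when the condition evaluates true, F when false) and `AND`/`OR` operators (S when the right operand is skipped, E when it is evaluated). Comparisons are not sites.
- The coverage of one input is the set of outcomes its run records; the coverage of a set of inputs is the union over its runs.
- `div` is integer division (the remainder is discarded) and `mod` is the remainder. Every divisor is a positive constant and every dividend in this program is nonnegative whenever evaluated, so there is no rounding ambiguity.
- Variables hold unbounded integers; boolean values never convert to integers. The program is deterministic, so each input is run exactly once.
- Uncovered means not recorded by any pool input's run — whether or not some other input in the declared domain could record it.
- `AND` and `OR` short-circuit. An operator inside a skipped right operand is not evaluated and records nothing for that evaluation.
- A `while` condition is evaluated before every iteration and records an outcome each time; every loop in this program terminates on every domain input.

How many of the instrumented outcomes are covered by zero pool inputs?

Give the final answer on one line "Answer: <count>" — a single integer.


run #1 (a=7, p=6) runs B1->T, B1->T, B1->T, B1->F, B2->T, B4->E, B3->F, B6->T; records B1=T, B1=F, B2=T, B3=F, B4=E, B6=T
run #2 (a=6, p=2) runs B1->T, B1->T, B1->T, B1->T, B1->T, B1->T, B1->T, B1->T, B1->T, B1->T, B1->T, B1->T, B1->T, B1->T, ...; records B1=T, B1=F, B2=F, B3=F, B4=E, B6=T
run #3 (a=3, p=6) runs B1->T, B1->T, B1->T, B1->F, B2->T, B4->S, B3->F, B6->F; records B1=T, B1=F, B2=T, B3=F, B4=S, B6=F
run #4 (a=7, p=1) runs B1->T, B1->T, B1->T, B1->T, B1->T, B1->T, B1->T, B1->T, B1->T, B1->T, B1->T, B1->T, B1->T, B1->T, ...; records B1=T, B1=F, B2=F, B3=F, B4=E, B6=T
run #5 (a=5, p=6) runs B1->T, B1->T, B1->T, B1->F, B2->T, B4->E, B3->F, B6->F; records B1=T, B1=F, B2=T, B3=F, B4=E, B6=F
run #6 (a=4, p=5) runs B1->T, B1->T, B1->T, B1->T, B1->T, B1->T, B1->F, B2->F, B4->E, B3->T, B5->T, B6->F; records B1=T, B1=F, B2=F, B3=T, B4=E, B5=T, B6=F
run #7 (a=4, p=4) runs B1->T, B1->T, B1->T, B1->T, B1->T, B1->T, B1->T, B1->T, B1->T, B1->F, B2->F, B4->E, B3->T, B5->F, ...; records B1=T, B1=F, B2=F, B3=T, B4=E, B5=F, B6=F
run #8 (a=3, p=7) runs B1->F, B2->F, B4->S, B3->F, B6->F; records B1=F, B2=F, B3=F, B4=S, B6=F
union over the pool: B1=T, B1=F, B2=T, B2=F, B3=T, B3=F, B4=S, B4=E, B5=T, B5=F, B6=T, B6=F
uncovered (0 of 12): none
Answer: 0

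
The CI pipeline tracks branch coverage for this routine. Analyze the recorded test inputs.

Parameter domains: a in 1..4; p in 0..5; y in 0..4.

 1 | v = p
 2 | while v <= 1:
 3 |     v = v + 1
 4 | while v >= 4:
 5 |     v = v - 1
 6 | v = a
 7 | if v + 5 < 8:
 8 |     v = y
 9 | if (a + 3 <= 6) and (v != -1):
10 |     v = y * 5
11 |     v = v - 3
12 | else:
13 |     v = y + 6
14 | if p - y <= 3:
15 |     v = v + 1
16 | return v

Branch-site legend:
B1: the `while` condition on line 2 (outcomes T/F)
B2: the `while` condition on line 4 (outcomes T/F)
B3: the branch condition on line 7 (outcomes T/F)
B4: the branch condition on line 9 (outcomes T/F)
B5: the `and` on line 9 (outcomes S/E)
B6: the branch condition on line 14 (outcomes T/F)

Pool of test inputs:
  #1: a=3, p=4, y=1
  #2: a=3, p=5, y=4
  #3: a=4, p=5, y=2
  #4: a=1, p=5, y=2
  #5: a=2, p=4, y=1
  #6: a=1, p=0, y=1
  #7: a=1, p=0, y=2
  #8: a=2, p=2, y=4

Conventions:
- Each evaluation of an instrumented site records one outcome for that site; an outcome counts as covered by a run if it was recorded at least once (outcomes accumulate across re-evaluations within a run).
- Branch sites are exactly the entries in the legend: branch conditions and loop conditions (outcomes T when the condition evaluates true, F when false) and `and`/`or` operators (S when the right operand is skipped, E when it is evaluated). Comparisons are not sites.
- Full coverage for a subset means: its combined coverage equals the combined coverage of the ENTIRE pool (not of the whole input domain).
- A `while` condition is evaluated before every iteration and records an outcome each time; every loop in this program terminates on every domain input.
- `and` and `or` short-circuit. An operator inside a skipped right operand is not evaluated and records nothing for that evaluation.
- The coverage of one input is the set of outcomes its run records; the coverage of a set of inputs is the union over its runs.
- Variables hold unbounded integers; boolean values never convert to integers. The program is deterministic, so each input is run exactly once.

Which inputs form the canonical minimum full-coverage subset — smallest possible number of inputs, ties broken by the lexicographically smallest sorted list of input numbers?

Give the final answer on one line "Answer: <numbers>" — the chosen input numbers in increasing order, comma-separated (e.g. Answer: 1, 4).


run #1 (a=3, p=4, y=1) runs B1->F, B2->T, B2->F, B3->F, B5->E, B4->T, B6->T; records B1=F, B2=T, B2=F, B3=F, B4=T, B5=E, B6=T
run #2 (a=3, p=5, y=4) runs B1->F, B2->T, B2->T, B2->F, B3->F, B5->E, B4->T, B6->T; records B1=F, B2=T, B2=F, B3=F, B4=T, B5=E, B6=T
run #3 (a=4, p=5, y=2) runs B1->F, B2->T, B2->T, B2->F, B3->F, B5->S, B4->F, B6->T; records B1=F, B2=T, B2=F, B3=F, B4=F, B5=S, B6=T
run #4 (a=1, p=5, y=2) runs B1->F, B2->T, B2->T, B2->F, B3->T, B5->E, B4->T, B6->T; records B1=F, B2=T, B2=F, B3=T, B4=T, B5=E, B6=T
run #5 (a=2, p=4, y=1) runs B1->F, B2->T, B2->F, B3->T, B5->E, B4->T, B6->T; records B1=F, B2=T, B2=F, B3=T, B4=T, B5=E, B6=T
run #6 (a=1, p=0, y=1) runs B1->T, B1->T, B1->F, B2->F, B3->T, B5->E, B4->T, B6->T; records B1=T, B1=F, B2=F, B3=T, B4=T, B5=E, B6=T
run #7 (a=1, p=0, y=2) runs B1->T, B1->T, B1->F, B2->F, B3->T, B5->E, B4->T, B6->T; records B1=T, B1=F, B2=F, B3=T, B4=T, B5=E, B6=T
run #8 (a=2, p=2, y=4) runs B1->F, B2->F, B3->T, B5->E, B4->T, B6->T; records B1=F, B2=F, B3=T, B4=T, B5=E, B6=T
union over all inputs: B1=T, B1=F, B2=T, B2=F, B3=T, B3=F, B4=T, B4=F, B5=S, B5=E, B6=T (11 outcomes)
size 1 is not enough: best union over all size-1 subsets is 7/11
at size 2, {3, 6} reaches all 11 outcomes; every lexicographically earlier size-2 subset fails
Answer: 3, 6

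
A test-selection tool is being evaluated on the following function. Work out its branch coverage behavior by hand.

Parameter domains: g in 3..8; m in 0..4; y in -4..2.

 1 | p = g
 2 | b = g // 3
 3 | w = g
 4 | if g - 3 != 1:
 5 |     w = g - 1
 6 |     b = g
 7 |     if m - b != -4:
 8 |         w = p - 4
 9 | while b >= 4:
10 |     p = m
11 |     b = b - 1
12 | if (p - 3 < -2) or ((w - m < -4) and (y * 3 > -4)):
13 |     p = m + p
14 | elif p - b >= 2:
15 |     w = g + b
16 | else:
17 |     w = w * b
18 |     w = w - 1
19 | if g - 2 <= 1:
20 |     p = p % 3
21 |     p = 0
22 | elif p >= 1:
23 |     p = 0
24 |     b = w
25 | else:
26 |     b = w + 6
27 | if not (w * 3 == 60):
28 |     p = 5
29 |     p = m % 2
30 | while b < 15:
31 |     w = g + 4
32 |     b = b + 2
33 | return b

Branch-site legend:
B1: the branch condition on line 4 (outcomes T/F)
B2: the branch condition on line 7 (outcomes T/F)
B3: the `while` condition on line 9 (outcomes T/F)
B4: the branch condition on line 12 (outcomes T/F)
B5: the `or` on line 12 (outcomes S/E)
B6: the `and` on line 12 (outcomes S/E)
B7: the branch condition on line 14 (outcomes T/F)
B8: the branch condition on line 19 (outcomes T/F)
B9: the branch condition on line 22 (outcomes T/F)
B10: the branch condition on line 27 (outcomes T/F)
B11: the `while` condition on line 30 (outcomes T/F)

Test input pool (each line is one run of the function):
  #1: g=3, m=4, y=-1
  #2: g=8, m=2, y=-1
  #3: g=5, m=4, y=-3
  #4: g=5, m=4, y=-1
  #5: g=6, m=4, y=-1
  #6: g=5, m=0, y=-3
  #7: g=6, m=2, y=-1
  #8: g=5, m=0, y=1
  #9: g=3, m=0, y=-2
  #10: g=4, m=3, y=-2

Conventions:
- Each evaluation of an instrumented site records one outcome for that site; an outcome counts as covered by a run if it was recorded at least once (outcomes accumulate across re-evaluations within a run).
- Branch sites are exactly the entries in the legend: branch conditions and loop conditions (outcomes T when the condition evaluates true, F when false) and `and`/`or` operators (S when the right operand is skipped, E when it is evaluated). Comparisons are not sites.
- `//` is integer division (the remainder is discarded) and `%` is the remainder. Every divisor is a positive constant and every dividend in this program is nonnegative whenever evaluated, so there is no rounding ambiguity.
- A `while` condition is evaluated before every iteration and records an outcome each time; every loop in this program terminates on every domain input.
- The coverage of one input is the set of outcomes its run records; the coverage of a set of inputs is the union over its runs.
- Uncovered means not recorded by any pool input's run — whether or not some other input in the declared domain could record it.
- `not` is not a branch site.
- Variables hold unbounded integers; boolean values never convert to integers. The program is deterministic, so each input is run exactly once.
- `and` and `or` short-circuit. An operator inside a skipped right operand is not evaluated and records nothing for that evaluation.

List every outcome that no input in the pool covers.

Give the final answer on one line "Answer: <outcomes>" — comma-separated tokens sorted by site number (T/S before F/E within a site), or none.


run #1 (g=3, m=4, y=-1) runs B1->T, B2->T, B3->F, B5->E, B6->E, B4->T, B8->T, B10->T, B11->T, B11->T, B11->T, B11->T, B11->T, B11->T, ...; records B1=T, B2=T, B3=F, B4=T, B5=E, B6=E, B8=T, B10=T, B11=T, B11=F
run #2 (g=8, m=2, y=-1) runs B1->T, B2->T, B3->T, B3->T, B3->T, B3->T, B3->T, B3->F, B5->E, B6->S, B4->F, B7->F, B8->F, B9->T, ...; records B1=T, B2=T, B3=T, B3=F, B4=F, B5=E, B6=S, B7=F, B8=F, B9=T, B10=T, B11=T, B11=F
run #3 (g=5, m=4, y=-3) runs B1->T, B2->T, B3->T, B3->T, B3->F, B5->E, B6->S, B4->F, B7->F, B8->F, B9->T, B10->T, B11->T, B11->T, ...; records B1=T, B2=T, B3=T, B3=F, B4=F, B5=E, B6=S, B7=F, B8=F, B9=T, B10=T, B11=T, B11=F
run #4 (g=5, m=4, y=-1) runs B1->T, B2->T, B3->T, B3->T, B3->F, B5->E, B6->S, B4->F, B7->F, B8->F, B9->T, B10->T, B11->T, B11->T, ...; records B1=T, B2=T, B3=T, B3=F, B4=F, B5=E, B6=S, B7=F, B8=F, B9=T, B10=T, B11=T, B11=F
run #5 (g=6, m=4, y=-1) runs B1->T, B2->T, B3->T, B3->T, B3->T, B3->F, B5->E, B6->S, B4->F, B7->F, B8->F, B9->T, B10->T, B11->T, ...; records B1=T, B2=T, B3=T, B3=F, B4=F, B5=E, B6=S, B7=F, B8=F, B9=T, B10=T, B11=T, B11=F
run #6 (g=5, m=0, y=-3) runs B1->T, B2->T, B3->T, B3->T, B3->F, B5->S, B4->T, B8->F, B9->F, B10->T, B11->T, B11->T, B11->T, B11->T, ...; records B1=T, B2=T, B3=T, B3=F, B4=T, B5=S, B8=F, B9=F, B10=T, B11=T, B11=F
run #7 (g=6, m=2, y=-1) runs B1->T, B2->F, B3->T, B3->T, B3->T, B3->F, B5->E, B6->S, B4->F, B7->F, B8->F, B9->T, B10->T, B11->T, ...; records B1=T, B2=F, B3=T, B3=F, B4=F, B5=E, B6=S, B7=F, B8=F, B9=T, B10=T, B11=T, B11=F
run #8 (g=5, m=0, y=1) runs B1->T, B2->T, B3->T, B3->T, B3->F, B5->S, B4->T, B8->F, B9->F, B10->T, B11->T, B11->T, B11->T, B11->T, ...; records B1=T, B2=T, B3=T, B3=F, B4=T, B5=S, B8=F, B9=F, B10=T, B11=T, B11=F
run #9 (g=3, m=0, y=-2) runs B1->T, B2->T, B3->F, B5->E, B6->S, B4->F, B7->F, B8->T, B10->T, B11->T, B11->T, B11->T, B11->T, B11->T, ...; records B1=T, B2=T, B3=F, B4=F, B5=E, B6=S, B7=F, B8=T, B10=T, B11=T, B11=F
run #10 (g=4, m=3, y=-2) runs B1->F, B3->F, B5->E, B6->S, B4->F, B7->T, B8->F, B9->T, B10->T, B11->T, B11->T, B11->T, B11->T, B11->T, ...; records B1=F, B3=F, B4=F, B5=E, B6=S, B7=T, B8=F, B9=T, B10=T, B11=T, B11=F
union over the pool: B1=T, B1=F, B2=T, B2=F, B3=T, B3=F, B4=T, B4=F, B5=S, B5=E, B6=S, B6=E, B7=T, B7=F, B8=T, B8=F, B9=T, B9=F, B10=T, B11=T, B11=F
uncovered (1 of 22): B10=F
Answer: B10=F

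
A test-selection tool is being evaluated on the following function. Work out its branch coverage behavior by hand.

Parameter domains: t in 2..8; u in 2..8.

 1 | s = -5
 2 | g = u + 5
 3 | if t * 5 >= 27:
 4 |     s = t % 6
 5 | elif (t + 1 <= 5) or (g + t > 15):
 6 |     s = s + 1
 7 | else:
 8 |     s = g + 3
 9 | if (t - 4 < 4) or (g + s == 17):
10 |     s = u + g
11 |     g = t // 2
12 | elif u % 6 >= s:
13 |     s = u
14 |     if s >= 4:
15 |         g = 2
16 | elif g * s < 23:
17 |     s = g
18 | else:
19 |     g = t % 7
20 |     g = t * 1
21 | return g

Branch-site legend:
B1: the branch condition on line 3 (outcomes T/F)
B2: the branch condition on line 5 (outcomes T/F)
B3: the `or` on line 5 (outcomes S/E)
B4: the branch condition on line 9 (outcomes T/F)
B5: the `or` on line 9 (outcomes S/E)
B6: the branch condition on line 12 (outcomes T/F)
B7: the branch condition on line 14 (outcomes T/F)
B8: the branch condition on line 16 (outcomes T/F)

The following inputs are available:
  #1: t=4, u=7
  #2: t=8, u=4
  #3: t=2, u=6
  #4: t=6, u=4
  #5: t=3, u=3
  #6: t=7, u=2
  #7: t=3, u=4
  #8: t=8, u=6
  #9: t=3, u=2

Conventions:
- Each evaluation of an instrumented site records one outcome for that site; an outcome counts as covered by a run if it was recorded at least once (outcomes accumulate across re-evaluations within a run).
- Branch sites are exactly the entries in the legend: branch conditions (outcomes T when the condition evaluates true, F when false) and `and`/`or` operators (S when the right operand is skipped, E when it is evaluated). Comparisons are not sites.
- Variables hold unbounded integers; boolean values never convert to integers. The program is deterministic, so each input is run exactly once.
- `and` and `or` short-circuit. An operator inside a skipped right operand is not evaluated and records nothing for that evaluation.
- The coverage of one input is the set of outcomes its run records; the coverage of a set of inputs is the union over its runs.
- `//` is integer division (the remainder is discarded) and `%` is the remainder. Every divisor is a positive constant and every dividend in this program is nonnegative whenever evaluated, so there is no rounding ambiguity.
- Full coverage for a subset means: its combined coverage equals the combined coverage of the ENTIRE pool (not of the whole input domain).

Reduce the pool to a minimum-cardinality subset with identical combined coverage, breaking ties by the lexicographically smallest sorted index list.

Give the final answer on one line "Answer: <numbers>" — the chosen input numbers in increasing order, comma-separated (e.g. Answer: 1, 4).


run #1 (t=4, u=7) records B1=F, B2=T, B3=S, B4=T, B5=S
run #2 (t=8, u=4) records B1=T, B4=F, B5=E, B6=T, B7=T
run #3 (t=2, u=6) records B1=F, B2=T, B3=S, B4=T, B5=S
run #4 (t=6, u=4) records B1=T, B4=T, B5=S
run #5 (t=3, u=3) records B1=F, B2=T, B3=S, B4=T, B5=S
run #6 (t=7, u=2) records B1=T, B4=T, B5=S
run #7 (t=3, u=4) records B1=F, B2=T, B3=S, B4=T, B5=S
run #8 (t=8, u=6) records B1=T, B4=F, B5=E, B6=F, B8=T
run #9 (t=3, u=2) records B1=F, B2=T, B3=S, B4=T, B5=S
union over all inputs: B1=T, B1=F, B2=T, B3=S, B4=T, B4=F, B5=S, B5=E, B6=T, B6=F, B7=T, B8=T (12 outcomes)
size 1 is not enough: best union over all size-1 subsets is 5/12
size 2 is not enough: best union over all size-2 subsets is 10/12
at size 3, {1, 2, 8} reaches all 12 outcomes; every lexicographically earlier size-3 subset fails
Answer: 1, 2, 8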